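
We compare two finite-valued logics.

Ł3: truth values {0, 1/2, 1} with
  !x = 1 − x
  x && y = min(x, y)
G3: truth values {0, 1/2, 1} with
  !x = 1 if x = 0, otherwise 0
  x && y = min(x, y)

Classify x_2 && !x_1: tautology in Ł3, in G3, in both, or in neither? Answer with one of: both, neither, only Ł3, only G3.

In Ł3: at x_1 = 0, x_2 = 0 the value is 0 — not a tautology.
In G3: at x_1 = 0, x_2 = 0 the value is 0 — not a tautology.

neither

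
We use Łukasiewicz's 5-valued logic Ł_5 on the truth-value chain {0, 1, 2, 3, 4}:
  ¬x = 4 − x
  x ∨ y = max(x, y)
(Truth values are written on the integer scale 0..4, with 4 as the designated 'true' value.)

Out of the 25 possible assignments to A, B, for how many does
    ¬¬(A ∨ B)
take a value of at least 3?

value 4: 9 assignments (counts)
value 3: 7 assignments (counts)
value 2: 5 assignments
value 1: 3 assignments
value 0: 1 assignment
So 16 of the 25 assignments meet the threshold.

16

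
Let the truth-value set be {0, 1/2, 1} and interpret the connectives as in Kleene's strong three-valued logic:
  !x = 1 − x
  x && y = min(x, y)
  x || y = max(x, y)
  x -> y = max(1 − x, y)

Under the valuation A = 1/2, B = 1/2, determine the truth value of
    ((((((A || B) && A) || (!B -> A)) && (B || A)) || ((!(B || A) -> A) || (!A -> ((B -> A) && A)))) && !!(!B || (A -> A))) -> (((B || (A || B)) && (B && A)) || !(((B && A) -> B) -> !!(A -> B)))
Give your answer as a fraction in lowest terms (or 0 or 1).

1/2

A || B = 1/2 || 1/2 = 1/2
(A || B) && A = 1/2 && 1/2 = 1/2
!B = !1/2 = 1/2
!B -> A = 1/2 -> 1/2 = 1/2
((A || B) && A) || (!B -> A) = 1/2 || 1/2 = 1/2
B || A = 1/2 || 1/2 = 1/2
(((A || B) && A) || (!B -> A)) && (B || A) = 1/2 && 1/2 = 1/2
B || A = 1/2 || 1/2 = 1/2
!(B || A) = !1/2 = 1/2
!(B || A) -> A = 1/2 -> 1/2 = 1/2
!A = !1/2 = 1/2
B -> A = 1/2 -> 1/2 = 1/2
(B -> A) && A = 1/2 && 1/2 = 1/2
!A -> ((B -> A) && A) = 1/2 -> 1/2 = 1/2
(!(B || A) -> A) || (!A -> ((B -> A) && A)) = 1/2 || 1/2 = 1/2
((((A || B) && A) || (!B -> A)) && (B || A)) || ((!(B || A) -> A) || (!A -> ((B -> A) && A))) = 1/2 || 1/2 = 1/2
!B = !1/2 = 1/2
A -> A = 1/2 -> 1/2 = 1/2
!B || (A -> A) = 1/2 || 1/2 = 1/2
!(!B || (A -> A)) = !1/2 = 1/2
!!(!B || (A -> A)) = !1/2 = 1/2
(((((A || B) && A) || (!B -> A)) && (B || A)) || ((!(B || A) -> A) || (!A -> ((B -> A) && A)))) && !!(!B || (A -> A)) = 1/2 && 1/2 = 1/2
A || B = 1/2 || 1/2 = 1/2
B || (A || B) = 1/2 || 1/2 = 1/2
B && A = 1/2 && 1/2 = 1/2
(B || (A || B)) && (B && A) = 1/2 && 1/2 = 1/2
B && A = 1/2 && 1/2 = 1/2
(B && A) -> B = 1/2 -> 1/2 = 1/2
A -> B = 1/2 -> 1/2 = 1/2
!(A -> B) = !1/2 = 1/2
!!(A -> B) = !1/2 = 1/2
((B && A) -> B) -> !!(A -> B) = 1/2 -> 1/2 = 1/2
!(((B && A) -> B) -> !!(A -> B)) = !1/2 = 1/2
((B || (A || B)) && (B && A)) || !(((B && A) -> B) -> !!(A -> B)) = 1/2 || 1/2 = 1/2
((((((A || B) && A) || (!B -> A)) && (B || A)) || ((!(B || A) -> A) || (!A -> ((B -> A) && A)))) && !!(!B || (A -> A))) -> (((B || (A || B)) && (B && A)) || !(((B && A) -> B) -> !!(A -> B))) = 1/2 -> 1/2 = 1/2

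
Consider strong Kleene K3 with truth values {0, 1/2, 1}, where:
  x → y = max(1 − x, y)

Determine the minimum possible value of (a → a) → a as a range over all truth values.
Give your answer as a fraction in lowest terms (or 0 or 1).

Take a = 0:
a → a = 0 → 0 = 1
(a → a) → a = 1 → 0 = 0
No assignment yields a value below 0, so this is the minimum.

0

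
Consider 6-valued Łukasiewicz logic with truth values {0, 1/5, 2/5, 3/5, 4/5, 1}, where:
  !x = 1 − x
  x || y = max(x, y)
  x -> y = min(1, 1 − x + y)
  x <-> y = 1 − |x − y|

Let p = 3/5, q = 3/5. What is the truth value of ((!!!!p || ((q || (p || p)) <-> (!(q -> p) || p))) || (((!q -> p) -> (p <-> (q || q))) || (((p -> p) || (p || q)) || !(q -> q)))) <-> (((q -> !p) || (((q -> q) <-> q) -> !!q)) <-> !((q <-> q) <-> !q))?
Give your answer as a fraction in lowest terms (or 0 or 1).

3/5

!p = !3/5 = 2/5
!!p = !2/5 = 3/5
!!!p = !3/5 = 2/5
!!!!p = !2/5 = 3/5
p || p = 3/5 || 3/5 = 3/5
q || (p || p) = 3/5 || 3/5 = 3/5
q -> p = 3/5 -> 3/5 = 1
!(q -> p) = !1 = 0
!(q -> p) || p = 0 || 3/5 = 3/5
(q || (p || p)) <-> (!(q -> p) || p) = 3/5 <-> 3/5 = 1
!!!!p || ((q || (p || p)) <-> (!(q -> p) || p)) = 3/5 || 1 = 1
!q = !3/5 = 2/5
!q -> p = 2/5 -> 3/5 = 1
q || q = 3/5 || 3/5 = 3/5
p <-> (q || q) = 3/5 <-> 3/5 = 1
(!q -> p) -> (p <-> (q || q)) = 1 -> 1 = 1
p -> p = 3/5 -> 3/5 = 1
p || q = 3/5 || 3/5 = 3/5
(p -> p) || (p || q) = 1 || 3/5 = 1
q -> q = 3/5 -> 3/5 = 1
!(q -> q) = !1 = 0
((p -> p) || (p || q)) || !(q -> q) = 1 || 0 = 1
((!q -> p) -> (p <-> (q || q))) || (((p -> p) || (p || q)) || !(q -> q)) = 1 || 1 = 1
(!!!!p || ((q || (p || p)) <-> (!(q -> p) || p))) || (((!q -> p) -> (p <-> (q || q))) || (((p -> p) || (p || q)) || !(q -> q))) = 1 || 1 = 1
!p = !3/5 = 2/5
q -> !p = 3/5 -> 2/5 = 4/5
q -> q = 3/5 -> 3/5 = 1
(q -> q) <-> q = 1 <-> 3/5 = 3/5
!q = !3/5 = 2/5
!!q = !2/5 = 3/5
((q -> q) <-> q) -> !!q = 3/5 -> 3/5 = 1
(q -> !p) || (((q -> q) <-> q) -> !!q) = 4/5 || 1 = 1
q <-> q = 3/5 <-> 3/5 = 1
!q = !3/5 = 2/5
(q <-> q) <-> !q = 1 <-> 2/5 = 2/5
!((q <-> q) <-> !q) = !2/5 = 3/5
((q -> !p) || (((q -> q) <-> q) -> !!q)) <-> !((q <-> q) <-> !q) = 1 <-> 3/5 = 3/5
((!!!!p || ((q || (p || p)) <-> (!(q -> p) || p))) || (((!q -> p) -> (p <-> (q || q))) || (((p -> p) || (p || q)) || !(q -> q)))) <-> (((q -> !p) || (((q -> q) <-> q) -> !!q)) <-> !((q <-> q) <-> !q)) = 1 <-> 3/5 = 3/5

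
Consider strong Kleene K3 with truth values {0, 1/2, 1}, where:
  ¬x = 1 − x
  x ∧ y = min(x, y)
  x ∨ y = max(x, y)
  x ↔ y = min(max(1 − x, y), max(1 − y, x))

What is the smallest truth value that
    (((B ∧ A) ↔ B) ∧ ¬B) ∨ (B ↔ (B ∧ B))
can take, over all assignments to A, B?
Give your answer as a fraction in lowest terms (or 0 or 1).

Take A = 0, B = 1/2:
B ∧ A = 1/2 ∧ 0 = 0
(B ∧ A) ↔ B = 0 ↔ 1/2 = 1/2
¬B = ¬1/2 = 1/2
((B ∧ A) ↔ B) ∧ ¬B = 1/2 ∧ 1/2 = 1/2
B ∧ B = 1/2 ∧ 1/2 = 1/2
B ↔ (B ∧ B) = 1/2 ↔ 1/2 = 1/2
(((B ∧ A) ↔ B) ∧ ¬B) ∨ (B ↔ (B ∧ B)) = 1/2 ∨ 1/2 = 1/2
No assignment yields a value below 1/2, so this is the minimum.

1/2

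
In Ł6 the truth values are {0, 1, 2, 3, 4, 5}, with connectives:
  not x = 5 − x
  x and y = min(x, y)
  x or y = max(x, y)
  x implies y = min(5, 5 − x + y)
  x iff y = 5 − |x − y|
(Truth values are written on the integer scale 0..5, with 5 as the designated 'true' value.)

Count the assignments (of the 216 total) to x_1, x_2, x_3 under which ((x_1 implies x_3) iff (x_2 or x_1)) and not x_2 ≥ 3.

value 5: 3 assignments (counts)
value 4: 17 assignments (counts)
value 3: 29 assignments (counts)
value 2: 65 assignments
value 1: 55 assignments
value 0: 47 assignments
So 49 of the 216 assignments meet the threshold.

49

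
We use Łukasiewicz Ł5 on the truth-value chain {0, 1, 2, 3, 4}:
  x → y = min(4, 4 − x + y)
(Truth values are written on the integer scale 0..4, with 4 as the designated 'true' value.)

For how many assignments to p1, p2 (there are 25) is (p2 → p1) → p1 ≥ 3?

16

value 4: 9 assignments (counts)
value 3: 7 assignments (counts)
value 2: 5 assignments
value 1: 3 assignments
value 0: 1 assignment
So 16 of the 25 assignments meet the threshold.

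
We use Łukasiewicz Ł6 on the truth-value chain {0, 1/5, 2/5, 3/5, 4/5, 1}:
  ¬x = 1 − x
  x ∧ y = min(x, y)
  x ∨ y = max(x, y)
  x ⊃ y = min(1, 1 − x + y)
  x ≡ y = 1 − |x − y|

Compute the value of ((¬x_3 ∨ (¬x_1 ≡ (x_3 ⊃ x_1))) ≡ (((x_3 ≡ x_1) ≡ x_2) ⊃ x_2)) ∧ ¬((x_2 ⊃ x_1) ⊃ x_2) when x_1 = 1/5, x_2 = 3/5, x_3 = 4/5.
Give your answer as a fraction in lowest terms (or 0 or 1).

¬x_3 = ¬4/5 = 1/5
¬x_1 = ¬1/5 = 4/5
x_3 ⊃ x_1 = 4/5 ⊃ 1/5 = 2/5
¬x_1 ≡ (x_3 ⊃ x_1) = 4/5 ≡ 2/5 = 3/5
¬x_3 ∨ (¬x_1 ≡ (x_3 ⊃ x_1)) = 1/5 ∨ 3/5 = 3/5
x_3 ≡ x_1 = 4/5 ≡ 1/5 = 2/5
(x_3 ≡ x_1) ≡ x_2 = 2/5 ≡ 3/5 = 4/5
((x_3 ≡ x_1) ≡ x_2) ⊃ x_2 = 4/5 ⊃ 3/5 = 4/5
(¬x_3 ∨ (¬x_1 ≡ (x_3 ⊃ x_1))) ≡ (((x_3 ≡ x_1) ≡ x_2) ⊃ x_2) = 3/5 ≡ 4/5 = 4/5
x_2 ⊃ x_1 = 3/5 ⊃ 1/5 = 3/5
(x_2 ⊃ x_1) ⊃ x_2 = 3/5 ⊃ 3/5 = 1
¬((x_2 ⊃ x_1) ⊃ x_2) = ¬1 = 0
((¬x_3 ∨ (¬x_1 ≡ (x_3 ⊃ x_1))) ≡ (((x_3 ≡ x_1) ≡ x_2) ⊃ x_2)) ∧ ¬((x_2 ⊃ x_1) ⊃ x_2) = 4/5 ∧ 0 = 0

0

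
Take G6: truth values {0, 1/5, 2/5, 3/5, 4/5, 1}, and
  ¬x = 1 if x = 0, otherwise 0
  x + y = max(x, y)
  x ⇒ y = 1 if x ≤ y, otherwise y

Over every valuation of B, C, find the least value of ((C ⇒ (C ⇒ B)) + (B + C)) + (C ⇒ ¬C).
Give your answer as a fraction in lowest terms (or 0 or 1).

1/5

Take B = 0, C = 1/5:
C ⇒ B = 1/5 ⇒ 0 = 0
C ⇒ (C ⇒ B) = 1/5 ⇒ 0 = 0
B + C = 0 + 1/5 = 1/5
(C ⇒ (C ⇒ B)) + (B + C) = 0 + 1/5 = 1/5
¬C = ¬1/5 = 0
C ⇒ ¬C = 1/5 ⇒ 0 = 0
((C ⇒ (C ⇒ B)) + (B + C)) + (C ⇒ ¬C) = 1/5 + 0 = 1/5
No assignment yields a value below 1/5, so this is the minimum.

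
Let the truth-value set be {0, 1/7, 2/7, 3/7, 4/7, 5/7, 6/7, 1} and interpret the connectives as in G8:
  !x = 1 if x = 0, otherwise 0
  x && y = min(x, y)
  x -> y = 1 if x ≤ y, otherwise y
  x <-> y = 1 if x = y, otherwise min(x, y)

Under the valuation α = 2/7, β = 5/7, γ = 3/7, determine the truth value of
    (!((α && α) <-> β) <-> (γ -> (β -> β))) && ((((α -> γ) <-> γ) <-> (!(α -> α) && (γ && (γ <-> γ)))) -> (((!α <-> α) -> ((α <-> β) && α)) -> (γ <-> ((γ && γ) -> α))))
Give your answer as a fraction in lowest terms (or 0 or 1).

α && α = 2/7 && 2/7 = 2/7
(α && α) <-> β = 2/7 <-> 5/7 = 2/7
!((α && α) <-> β) = !2/7 = 0
β -> β = 5/7 -> 5/7 = 1
γ -> (β -> β) = 3/7 -> 1 = 1
!((α && α) <-> β) <-> (γ -> (β -> β)) = 0 <-> 1 = 0
α -> γ = 2/7 -> 3/7 = 1
(α -> γ) <-> γ = 1 <-> 3/7 = 3/7
α -> α = 2/7 -> 2/7 = 1
!(α -> α) = !1 = 0
γ <-> γ = 3/7 <-> 3/7 = 1
γ && (γ <-> γ) = 3/7 && 1 = 3/7
!(α -> α) && (γ && (γ <-> γ)) = 0 && 3/7 = 0
((α -> γ) <-> γ) <-> (!(α -> α) && (γ && (γ <-> γ))) = 3/7 <-> 0 = 0
!α = !2/7 = 0
!α <-> α = 0 <-> 2/7 = 0
α <-> β = 2/7 <-> 5/7 = 2/7
(α <-> β) && α = 2/7 && 2/7 = 2/7
(!α <-> α) -> ((α <-> β) && α) = 0 -> 2/7 = 1
γ && γ = 3/7 && 3/7 = 3/7
(γ && γ) -> α = 3/7 -> 2/7 = 2/7
γ <-> ((γ && γ) -> α) = 3/7 <-> 2/7 = 2/7
((!α <-> α) -> ((α <-> β) && α)) -> (γ <-> ((γ && γ) -> α)) = 1 -> 2/7 = 2/7
(((α -> γ) <-> γ) <-> (!(α -> α) && (γ && (γ <-> γ)))) -> (((!α <-> α) -> ((α <-> β) && α)) -> (γ <-> ((γ && γ) -> α))) = 0 -> 2/7 = 1
(!((α && α) <-> β) <-> (γ -> (β -> β))) && ((((α -> γ) <-> γ) <-> (!(α -> α) && (γ && (γ <-> γ)))) -> (((!α <-> α) -> ((α <-> β) && α)) -> (γ <-> ((γ && γ) -> α)))) = 0 && 1 = 0

0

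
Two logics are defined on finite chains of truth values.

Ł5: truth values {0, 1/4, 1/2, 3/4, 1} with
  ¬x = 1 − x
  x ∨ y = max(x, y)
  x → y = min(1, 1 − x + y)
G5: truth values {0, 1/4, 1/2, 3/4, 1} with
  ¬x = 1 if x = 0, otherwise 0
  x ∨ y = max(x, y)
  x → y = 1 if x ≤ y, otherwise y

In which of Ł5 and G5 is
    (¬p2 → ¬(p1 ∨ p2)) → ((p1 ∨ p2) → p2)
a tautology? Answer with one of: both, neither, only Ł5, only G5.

only Ł5

In Ł5: every assignment gives 1 — tautology.
In G5: at p1 = 1/2, p2 = 1/4 the value is 1/4 — not a tautology.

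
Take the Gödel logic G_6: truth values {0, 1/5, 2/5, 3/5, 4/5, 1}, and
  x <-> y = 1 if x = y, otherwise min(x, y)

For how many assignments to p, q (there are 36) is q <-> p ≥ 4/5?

8

value 1: 6 assignments (counts)
value 4/5: 2 assignments (counts)
value 3/5: 4 assignments
value 2/5: 6 assignments
value 1/5: 8 assignments
value 0: 10 assignments
So 8 of the 36 assignments meet the threshold.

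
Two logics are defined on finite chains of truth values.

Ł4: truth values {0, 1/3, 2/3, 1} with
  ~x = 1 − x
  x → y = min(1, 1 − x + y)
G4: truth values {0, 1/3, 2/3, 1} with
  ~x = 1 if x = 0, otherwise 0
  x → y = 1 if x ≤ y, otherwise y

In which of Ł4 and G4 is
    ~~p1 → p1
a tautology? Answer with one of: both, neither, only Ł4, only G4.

In Ł4: every assignment gives 1 — tautology.
In G4: at p1 = 1/3 the value is 1/3 — not a tautology.

only Ł4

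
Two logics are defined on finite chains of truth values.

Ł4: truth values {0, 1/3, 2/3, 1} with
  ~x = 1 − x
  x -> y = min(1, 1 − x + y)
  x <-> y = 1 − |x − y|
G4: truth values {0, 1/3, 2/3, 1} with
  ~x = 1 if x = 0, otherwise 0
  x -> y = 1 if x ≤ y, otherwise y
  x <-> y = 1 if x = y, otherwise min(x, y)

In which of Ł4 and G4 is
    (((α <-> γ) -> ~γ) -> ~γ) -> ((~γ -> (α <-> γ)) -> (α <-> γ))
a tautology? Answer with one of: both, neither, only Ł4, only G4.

only Ł4

In Ł4: every assignment gives 1 — tautology.
In G4: at α = 1/3, γ = 2/3 the value is 1/3 — not a tautology.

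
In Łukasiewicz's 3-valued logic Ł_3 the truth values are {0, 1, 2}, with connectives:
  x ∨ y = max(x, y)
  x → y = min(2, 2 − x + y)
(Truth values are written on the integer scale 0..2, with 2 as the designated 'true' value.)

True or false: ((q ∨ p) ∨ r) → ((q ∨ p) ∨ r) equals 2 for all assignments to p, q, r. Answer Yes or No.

Yes

At p = 2, q = 2, r = 1, for instance:
q ∨ p = 2 ∨ 2 = 2
(q ∨ p) ∨ r = 2 ∨ 1 = 2
((q ∨ p) ∨ r) → ((q ∨ p) ∨ r) = 2 → 2 = 2
and checking the remaining 26 assignments likewise gives ≥ 2 in every case.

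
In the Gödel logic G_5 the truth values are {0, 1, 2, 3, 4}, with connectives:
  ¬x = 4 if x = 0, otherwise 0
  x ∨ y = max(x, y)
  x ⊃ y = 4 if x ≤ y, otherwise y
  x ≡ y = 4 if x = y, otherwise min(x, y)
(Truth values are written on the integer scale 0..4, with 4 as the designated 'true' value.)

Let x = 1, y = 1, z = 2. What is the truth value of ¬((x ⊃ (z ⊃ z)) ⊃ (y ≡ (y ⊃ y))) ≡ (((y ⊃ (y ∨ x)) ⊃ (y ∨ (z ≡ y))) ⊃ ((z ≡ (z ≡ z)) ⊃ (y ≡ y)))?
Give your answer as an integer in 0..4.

z ⊃ z = 2 ⊃ 2 = 4
x ⊃ (z ⊃ z) = 1 ⊃ 4 = 4
y ⊃ y = 1 ⊃ 1 = 4
y ≡ (y ⊃ y) = 1 ≡ 4 = 1
(x ⊃ (z ⊃ z)) ⊃ (y ≡ (y ⊃ y)) = 4 ⊃ 1 = 1
¬((x ⊃ (z ⊃ z)) ⊃ (y ≡ (y ⊃ y))) = ¬1 = 0
y ∨ x = 1 ∨ 1 = 1
y ⊃ (y ∨ x) = 1 ⊃ 1 = 4
z ≡ y = 2 ≡ 1 = 1
y ∨ (z ≡ y) = 1 ∨ 1 = 1
(y ⊃ (y ∨ x)) ⊃ (y ∨ (z ≡ y)) = 4 ⊃ 1 = 1
z ≡ z = 2 ≡ 2 = 4
z ≡ (z ≡ z) = 2 ≡ 4 = 2
y ≡ y = 1 ≡ 1 = 4
(z ≡ (z ≡ z)) ⊃ (y ≡ y) = 2 ⊃ 4 = 4
((y ⊃ (y ∨ x)) ⊃ (y ∨ (z ≡ y))) ⊃ ((z ≡ (z ≡ z)) ⊃ (y ≡ y)) = 1 ⊃ 4 = 4
¬((x ⊃ (z ⊃ z)) ⊃ (y ≡ (y ⊃ y))) ≡ (((y ⊃ (y ∨ x)) ⊃ (y ∨ (z ≡ y))) ⊃ ((z ≡ (z ≡ z)) ⊃ (y ≡ y))) = 0 ≡ 4 = 0

0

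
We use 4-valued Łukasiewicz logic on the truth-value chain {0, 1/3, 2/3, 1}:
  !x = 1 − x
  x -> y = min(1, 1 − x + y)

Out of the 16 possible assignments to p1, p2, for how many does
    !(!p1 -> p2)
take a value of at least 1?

p1 = 0, p2 = 0 ↦ 1  ≥
p1 = 0, p2 = 1/3 ↦ 2/3  <
p1 = 0, p2 = 2/3 ↦ 1/3  <
p1 = 0, p2 = 1 ↦ 0  <
p1 = 1/3, p2 = 0 ↦ 2/3  <
p1 = 1/3, p2 = 1/3 ↦ 1/3  <
p1 = 1/3, p2 = 2/3 ↦ 0  <
p1 = 1/3, p2 = 1 ↦ 0  <
p1 = 2/3, p2 = 0 ↦ 1/3  <
p1 = 2/3, p2 = 1/3 ↦ 0  <
p1 = 2/3, p2 = 2/3 ↦ 0  <
p1 = 2/3, p2 = 1 ↦ 0  <
p1 = 1, p2 = 0 ↦ 0  <
p1 = 1, p2 = 1/3 ↦ 0  <
p1 = 1, p2 = 2/3 ↦ 0  <
p1 = 1, p2 = 1 ↦ 0  <
So 1 of the 16 assignments meets the threshold.

1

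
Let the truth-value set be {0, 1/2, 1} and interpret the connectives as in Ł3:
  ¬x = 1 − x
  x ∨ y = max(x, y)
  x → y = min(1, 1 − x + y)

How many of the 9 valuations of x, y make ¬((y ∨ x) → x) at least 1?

1

x = 0, y = 0 ↦ 0  <
x = 0, y = 1/2 ↦ 1/2  <
x = 0, y = 1 ↦ 1  ≥
x = 1/2, y = 0 ↦ 0  <
x = 1/2, y = 1/2 ↦ 0  <
x = 1/2, y = 1 ↦ 1/2  <
x = 1, y = 0 ↦ 0  <
x = 1, y = 1/2 ↦ 0  <
x = 1, y = 1 ↦ 0  <
So 1 of the 9 assignments meets the threshold.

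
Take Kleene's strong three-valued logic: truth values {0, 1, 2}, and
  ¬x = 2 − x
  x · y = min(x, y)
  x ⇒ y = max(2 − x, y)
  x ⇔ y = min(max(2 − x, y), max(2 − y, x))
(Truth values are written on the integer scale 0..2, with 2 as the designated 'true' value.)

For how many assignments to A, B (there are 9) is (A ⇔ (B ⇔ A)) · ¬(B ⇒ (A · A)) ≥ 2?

1

A = 0, B = 0 ↦ 0  <
A = 0, B = 1 ↦ 1  <
A = 0, B = 2 ↦ 2  ≥
A = 1, B = 0 ↦ 0  <
A = 1, B = 1 ↦ 1  <
A = 1, B = 2 ↦ 1  <
A = 2, B = 0 ↦ 0  <
A = 2, B = 1 ↦ 0  <
A = 2, B = 2 ↦ 0  <
So 1 of the 9 assignments meets the threshold.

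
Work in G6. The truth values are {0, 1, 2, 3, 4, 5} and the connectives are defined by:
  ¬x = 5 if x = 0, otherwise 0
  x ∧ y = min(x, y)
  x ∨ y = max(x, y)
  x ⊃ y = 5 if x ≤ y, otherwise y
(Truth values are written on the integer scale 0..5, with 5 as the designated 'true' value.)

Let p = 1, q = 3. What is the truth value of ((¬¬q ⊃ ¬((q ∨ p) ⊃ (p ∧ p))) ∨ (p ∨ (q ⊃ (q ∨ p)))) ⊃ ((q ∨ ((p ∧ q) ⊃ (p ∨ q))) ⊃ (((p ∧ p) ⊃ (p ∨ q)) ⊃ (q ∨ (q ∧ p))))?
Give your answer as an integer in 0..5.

3

¬q = ¬3 = 0
¬¬q = ¬0 = 5
q ∨ p = 3 ∨ 1 = 3
p ∧ p = 1 ∧ 1 = 1
(q ∨ p) ⊃ (p ∧ p) = 3 ⊃ 1 = 1
¬((q ∨ p) ⊃ (p ∧ p)) = ¬1 = 0
¬¬q ⊃ ¬((q ∨ p) ⊃ (p ∧ p)) = 5 ⊃ 0 = 0
q ∨ p = 3 ∨ 1 = 3
q ⊃ (q ∨ p) = 3 ⊃ 3 = 5
p ∨ (q ⊃ (q ∨ p)) = 1 ∨ 5 = 5
(¬¬q ⊃ ¬((q ∨ p) ⊃ (p ∧ p))) ∨ (p ∨ (q ⊃ (q ∨ p))) = 0 ∨ 5 = 5
p ∧ q = 1 ∧ 3 = 1
p ∨ q = 1 ∨ 3 = 3
(p ∧ q) ⊃ (p ∨ q) = 1 ⊃ 3 = 5
q ∨ ((p ∧ q) ⊃ (p ∨ q)) = 3 ∨ 5 = 5
p ∧ p = 1 ∧ 1 = 1
p ∨ q = 1 ∨ 3 = 3
(p ∧ p) ⊃ (p ∨ q) = 1 ⊃ 3 = 5
q ∧ p = 3 ∧ 1 = 1
q ∨ (q ∧ p) = 3 ∨ 1 = 3
((p ∧ p) ⊃ (p ∨ q)) ⊃ (q ∨ (q ∧ p)) = 5 ⊃ 3 = 3
(q ∨ ((p ∧ q) ⊃ (p ∨ q))) ⊃ (((p ∧ p) ⊃ (p ∨ q)) ⊃ (q ∨ (q ∧ p))) = 5 ⊃ 3 = 3
((¬¬q ⊃ ¬((q ∨ p) ⊃ (p ∧ p))) ∨ (p ∨ (q ⊃ (q ∨ p)))) ⊃ ((q ∨ ((p ∧ q) ⊃ (p ∨ q))) ⊃ (((p ∧ p) ⊃ (p ∨ q)) ⊃ (q ∨ (q ∧ p)))) = 5 ⊃ 3 = 3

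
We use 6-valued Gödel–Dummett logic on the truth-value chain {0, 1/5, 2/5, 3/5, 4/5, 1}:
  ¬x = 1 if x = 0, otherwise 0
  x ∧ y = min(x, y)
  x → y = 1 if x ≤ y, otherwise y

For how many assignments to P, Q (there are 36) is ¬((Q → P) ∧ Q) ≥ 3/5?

11

value 1: 11 assignments (counts)
value 0: 25 assignments
So 11 of the 36 assignments meet the threshold.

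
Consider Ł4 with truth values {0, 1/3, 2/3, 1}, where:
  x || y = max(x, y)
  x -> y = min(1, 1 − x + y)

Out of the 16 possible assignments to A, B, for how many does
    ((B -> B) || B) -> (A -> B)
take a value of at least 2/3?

A = 0, B = 0 ↦ 1  ≥
A = 0, B = 1/3 ↦ 1  ≥
A = 0, B = 2/3 ↦ 1  ≥
A = 0, B = 1 ↦ 1  ≥
A = 1/3, B = 0 ↦ 2/3  ≥
A = 1/3, B = 1/3 ↦ 1  ≥
A = 1/3, B = 2/3 ↦ 1  ≥
A = 1/3, B = 1 ↦ 1  ≥
A = 2/3, B = 0 ↦ 1/3  <
A = 2/3, B = 1/3 ↦ 2/3  ≥
A = 2/3, B = 2/3 ↦ 1  ≥
A = 2/3, B = 1 ↦ 1  ≥
A = 1, B = 0 ↦ 0  <
A = 1, B = 1/3 ↦ 1/3  <
A = 1, B = 2/3 ↦ 2/3  ≥
A = 1, B = 1 ↦ 1  ≥
So 13 of the 16 assignments meet the threshold.

13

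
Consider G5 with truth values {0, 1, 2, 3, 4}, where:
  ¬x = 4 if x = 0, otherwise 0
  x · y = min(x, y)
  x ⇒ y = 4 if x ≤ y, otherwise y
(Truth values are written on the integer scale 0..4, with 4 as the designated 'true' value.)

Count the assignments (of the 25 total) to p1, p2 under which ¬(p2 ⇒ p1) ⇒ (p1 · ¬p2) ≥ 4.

value 4: 21 assignments (counts)
value 0: 4 assignments
So 21 of the 25 assignments meet the threshold.

21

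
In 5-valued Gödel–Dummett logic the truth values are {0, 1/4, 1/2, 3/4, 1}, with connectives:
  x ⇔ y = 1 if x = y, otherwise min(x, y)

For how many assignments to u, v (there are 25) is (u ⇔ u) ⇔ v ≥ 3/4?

value 1: 5 assignments (counts)
value 3/4: 5 assignments (counts)
value 1/2: 5 assignments
value 1/4: 5 assignments
value 0: 5 assignments
So 10 of the 25 assignments meet the threshold.

10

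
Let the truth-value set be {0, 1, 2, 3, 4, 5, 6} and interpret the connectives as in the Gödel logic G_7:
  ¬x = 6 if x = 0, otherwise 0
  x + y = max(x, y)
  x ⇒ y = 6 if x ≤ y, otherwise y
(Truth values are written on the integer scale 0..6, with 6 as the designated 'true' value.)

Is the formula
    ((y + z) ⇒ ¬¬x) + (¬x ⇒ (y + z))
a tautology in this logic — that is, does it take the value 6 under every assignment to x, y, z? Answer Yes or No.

No

Counterexample: take x = 0, y = 0, z = 1.
y + z = 0 + 1 = 1
¬x = ¬0 = 6
¬¬x = ¬6 = 0
(y + z) ⇒ ¬¬x = 1 ⇒ 0 = 0
¬x = ¬0 = 6
y + z = 0 + 1 = 1
¬x ⇒ (y + z) = 6 ⇒ 1 = 1
((y + z) ⇒ ¬¬x) + (¬x ⇒ (y + z)) = 0 + 1 = 1
This gives 1 ≠ 6.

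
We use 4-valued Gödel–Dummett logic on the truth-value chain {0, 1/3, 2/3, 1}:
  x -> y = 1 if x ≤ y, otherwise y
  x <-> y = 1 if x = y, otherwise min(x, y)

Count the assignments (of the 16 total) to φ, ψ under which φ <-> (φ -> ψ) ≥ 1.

φ = 0, ψ = 0 ↦ 0  <
φ = 0, ψ = 1/3 ↦ 0  <
φ = 0, ψ = 2/3 ↦ 0  <
φ = 0, ψ = 1 ↦ 0  <
φ = 1/3, ψ = 0 ↦ 0  <
φ = 1/3, ψ = 1/3 ↦ 1/3  <
φ = 1/3, ψ = 2/3 ↦ 1/3  <
φ = 1/3, ψ = 1 ↦ 1/3  <
φ = 2/3, ψ = 0 ↦ 0  <
φ = 2/3, ψ = 1/3 ↦ 1/3  <
φ = 2/3, ψ = 2/3 ↦ 2/3  <
φ = 2/3, ψ = 1 ↦ 2/3  <
φ = 1, ψ = 0 ↦ 0  <
φ = 1, ψ = 1/3 ↦ 1/3  <
φ = 1, ψ = 2/3 ↦ 2/3  <
φ = 1, ψ = 1 ↦ 1  ≥
So 1 of the 16 assignments meets the threshold.

1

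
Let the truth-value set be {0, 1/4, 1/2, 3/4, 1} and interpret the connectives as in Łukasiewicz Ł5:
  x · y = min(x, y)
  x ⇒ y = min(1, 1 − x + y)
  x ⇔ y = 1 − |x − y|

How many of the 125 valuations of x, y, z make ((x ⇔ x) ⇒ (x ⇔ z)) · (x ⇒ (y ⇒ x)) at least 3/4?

value 1: 25 assignments (counts)
value 3/4: 40 assignments (counts)
value 1/2: 30 assignments
value 1/4: 20 assignments
value 0: 10 assignments
So 65 of the 125 assignments meet the threshold.

65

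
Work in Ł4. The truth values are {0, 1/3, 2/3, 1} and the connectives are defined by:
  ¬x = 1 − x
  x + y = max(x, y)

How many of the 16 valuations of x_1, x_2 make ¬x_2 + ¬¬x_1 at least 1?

7

x_1 = 0, x_2 = 0 ↦ 1  ≥
x_1 = 0, x_2 = 1/3 ↦ 2/3  <
x_1 = 0, x_2 = 2/3 ↦ 1/3  <
x_1 = 0, x_2 = 1 ↦ 0  <
x_1 = 1/3, x_2 = 0 ↦ 1  ≥
x_1 = 1/3, x_2 = 1/3 ↦ 2/3  <
x_1 = 1/3, x_2 = 2/3 ↦ 1/3  <
x_1 = 1/3, x_2 = 1 ↦ 1/3  <
x_1 = 2/3, x_2 = 0 ↦ 1  ≥
x_1 = 2/3, x_2 = 1/3 ↦ 2/3  <
x_1 = 2/3, x_2 = 2/3 ↦ 2/3  <
x_1 = 2/3, x_2 = 1 ↦ 2/3  <
x_1 = 1, x_2 = 0 ↦ 1  ≥
x_1 = 1, x_2 = 1/3 ↦ 1  ≥
x_1 = 1, x_2 = 2/3 ↦ 1  ≥
x_1 = 1, x_2 = 1 ↦ 1  ≥
So 7 of the 16 assignments meet the threshold.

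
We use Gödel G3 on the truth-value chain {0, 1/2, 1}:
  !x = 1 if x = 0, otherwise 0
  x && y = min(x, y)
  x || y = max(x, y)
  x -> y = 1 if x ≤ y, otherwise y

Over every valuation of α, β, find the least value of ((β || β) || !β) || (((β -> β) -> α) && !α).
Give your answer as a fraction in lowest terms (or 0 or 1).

Take α = 0, β = 1/2:
β || β = 1/2 || 1/2 = 1/2
!β = !1/2 = 0
(β || β) || !β = 1/2 || 0 = 1/2
β -> β = 1/2 -> 1/2 = 1
(β -> β) -> α = 1 -> 0 = 0
!α = !0 = 1
((β -> β) -> α) && !α = 0 && 1 = 0
((β || β) || !β) || (((β -> β) -> α) && !α) = 1/2 || 0 = 1/2
No assignment yields a value below 1/2, so this is the minimum.

1/2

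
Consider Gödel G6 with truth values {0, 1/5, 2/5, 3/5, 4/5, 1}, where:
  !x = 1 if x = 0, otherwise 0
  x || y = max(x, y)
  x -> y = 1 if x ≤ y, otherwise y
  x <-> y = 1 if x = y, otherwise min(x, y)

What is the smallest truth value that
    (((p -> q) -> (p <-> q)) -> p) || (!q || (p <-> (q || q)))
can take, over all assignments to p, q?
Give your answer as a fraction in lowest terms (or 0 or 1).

Take p = 2/5, q = 1/5:
p -> q = 2/5 -> 1/5 = 1/5
p <-> q = 2/5 <-> 1/5 = 1/5
(p -> q) -> (p <-> q) = 1/5 -> 1/5 = 1
((p -> q) -> (p <-> q)) -> p = 1 -> 2/5 = 2/5
!q = !1/5 = 0
q || q = 1/5 || 1/5 = 1/5
p <-> (q || q) = 2/5 <-> 1/5 = 1/5
!q || (p <-> (q || q)) = 0 || 1/5 = 1/5
(((p -> q) -> (p <-> q)) -> p) || (!q || (p <-> (q || q))) = 2/5 || 1/5 = 2/5
No assignment yields a value below 2/5, so this is the minimum.

2/5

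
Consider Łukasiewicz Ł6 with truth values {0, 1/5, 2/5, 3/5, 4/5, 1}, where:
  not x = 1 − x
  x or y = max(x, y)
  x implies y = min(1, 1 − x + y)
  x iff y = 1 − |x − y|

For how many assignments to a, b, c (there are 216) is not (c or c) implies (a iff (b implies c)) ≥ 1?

value 1: 139 assignments (counts)
value 4/5: 34 assignments
value 3/5: 22 assignments
value 2/5: 13 assignments
value 1/5: 6 assignments
value 0: 2 assignments
So 139 of the 216 assignments meet the threshold.

139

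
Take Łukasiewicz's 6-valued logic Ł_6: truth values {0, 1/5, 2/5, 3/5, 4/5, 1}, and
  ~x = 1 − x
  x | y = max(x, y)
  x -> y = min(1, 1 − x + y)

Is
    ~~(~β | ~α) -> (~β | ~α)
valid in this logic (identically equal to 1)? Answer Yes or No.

At α = 1, β = 2/5, for instance:
~β = ~2/5 = 3/5
~α = ~1 = 0
~β | ~α = 3/5 | 0 = 3/5
~(~β | ~α) = ~3/5 = 2/5
~~(~β | ~α) = ~2/5 = 3/5
~~(~β | ~α) -> (~β | ~α) = 3/5 -> 3/5 = 1
and checking the remaining 35 assignments likewise gives ≥ 1 in every case.

Yes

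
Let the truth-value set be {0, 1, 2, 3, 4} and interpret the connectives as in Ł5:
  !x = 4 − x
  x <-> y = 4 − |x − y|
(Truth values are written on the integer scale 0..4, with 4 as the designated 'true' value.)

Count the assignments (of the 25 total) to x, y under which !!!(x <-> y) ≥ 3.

value 4: 2 assignments (counts)
value 3: 4 assignments (counts)
value 2: 6 assignments
value 1: 8 assignments
value 0: 5 assignments
So 6 of the 25 assignments meet the threshold.

6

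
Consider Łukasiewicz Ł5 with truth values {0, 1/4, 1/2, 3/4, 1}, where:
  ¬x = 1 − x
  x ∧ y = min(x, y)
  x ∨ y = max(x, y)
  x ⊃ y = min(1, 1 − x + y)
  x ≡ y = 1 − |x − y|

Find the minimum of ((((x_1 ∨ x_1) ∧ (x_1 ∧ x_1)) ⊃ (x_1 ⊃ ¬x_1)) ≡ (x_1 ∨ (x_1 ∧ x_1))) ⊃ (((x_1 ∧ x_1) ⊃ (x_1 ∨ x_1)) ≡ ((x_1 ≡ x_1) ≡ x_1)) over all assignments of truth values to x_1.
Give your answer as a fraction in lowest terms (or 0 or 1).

Take x_1 = 3/4:
x_1 ∨ x_1 = 3/4 ∨ 3/4 = 3/4
x_1 ∧ x_1 = 3/4 ∧ 3/4 = 3/4
(x_1 ∨ x_1) ∧ (x_1 ∧ x_1) = 3/4 ∧ 3/4 = 3/4
¬x_1 = ¬3/4 = 1/4
x_1 ⊃ ¬x_1 = 3/4 ⊃ 1/4 = 1/2
((x_1 ∨ x_1) ∧ (x_1 ∧ x_1)) ⊃ (x_1 ⊃ ¬x_1) = 3/4 ⊃ 1/2 = 3/4
x_1 ∧ x_1 = 3/4 ∧ 3/4 = 3/4
x_1 ∨ (x_1 ∧ x_1) = 3/4 ∨ 3/4 = 3/4
(((x_1 ∨ x_1) ∧ (x_1 ∧ x_1)) ⊃ (x_1 ⊃ ¬x_1)) ≡ (x_1 ∨ (x_1 ∧ x_1)) = 3/4 ≡ 3/4 = 1
x_1 ∧ x_1 = 3/4 ∧ 3/4 = 3/4
x_1 ∨ x_1 = 3/4 ∨ 3/4 = 3/4
(x_1 ∧ x_1) ⊃ (x_1 ∨ x_1) = 3/4 ⊃ 3/4 = 1
x_1 ≡ x_1 = 3/4 ≡ 3/4 = 1
(x_1 ≡ x_1) ≡ x_1 = 1 ≡ 3/4 = 3/4
((x_1 ∧ x_1) ⊃ (x_1 ∨ x_1)) ≡ ((x_1 ≡ x_1) ≡ x_1) = 1 ≡ 3/4 = 3/4
((((x_1 ∨ x_1) ∧ (x_1 ∧ x_1)) ⊃ (x_1 ⊃ ¬x_1)) ≡ (x_1 ∨ (x_1 ∧ x_1))) ⊃ (((x_1 ∧ x_1) ⊃ (x_1 ∨ x_1)) ≡ ((x_1 ≡ x_1) ≡ x_1)) = 1 ⊃ 3/4 = 3/4
No assignment yields a value below 3/4, so this is the minimum.

3/4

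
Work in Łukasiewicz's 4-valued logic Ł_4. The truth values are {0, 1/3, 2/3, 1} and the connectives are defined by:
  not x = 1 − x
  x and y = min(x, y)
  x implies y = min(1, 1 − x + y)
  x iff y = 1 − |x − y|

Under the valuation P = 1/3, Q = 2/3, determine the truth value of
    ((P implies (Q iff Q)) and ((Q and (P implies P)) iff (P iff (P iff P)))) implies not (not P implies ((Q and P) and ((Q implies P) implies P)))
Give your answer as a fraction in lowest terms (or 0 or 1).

2/3

Q iff Q = 2/3 iff 2/3 = 1
P implies (Q iff Q) = 1/3 implies 1 = 1
P implies P = 1/3 implies 1/3 = 1
Q and (P implies P) = 2/3 and 1 = 2/3
P iff P = 1/3 iff 1/3 = 1
P iff (P iff P) = 1/3 iff 1 = 1/3
(Q and (P implies P)) iff (P iff (P iff P)) = 2/3 iff 1/3 = 2/3
(P implies (Q iff Q)) and ((Q and (P implies P)) iff (P iff (P iff P))) = 1 and 2/3 = 2/3
not P = not 1/3 = 2/3
Q and P = 2/3 and 1/3 = 1/3
Q implies P = 2/3 implies 1/3 = 2/3
(Q implies P) implies P = 2/3 implies 1/3 = 2/3
(Q and P) and ((Q implies P) implies P) = 1/3 and 2/3 = 1/3
not P implies ((Q and P) and ((Q implies P) implies P)) = 2/3 implies 1/3 = 2/3
not (not P implies ((Q and P) and ((Q implies P) implies P))) = not 2/3 = 1/3
((P implies (Q iff Q)) and ((Q and (P implies P)) iff (P iff (P iff P)))) implies not (not P implies ((Q and P) and ((Q implies P) implies P))) = 2/3 implies 1/3 = 2/3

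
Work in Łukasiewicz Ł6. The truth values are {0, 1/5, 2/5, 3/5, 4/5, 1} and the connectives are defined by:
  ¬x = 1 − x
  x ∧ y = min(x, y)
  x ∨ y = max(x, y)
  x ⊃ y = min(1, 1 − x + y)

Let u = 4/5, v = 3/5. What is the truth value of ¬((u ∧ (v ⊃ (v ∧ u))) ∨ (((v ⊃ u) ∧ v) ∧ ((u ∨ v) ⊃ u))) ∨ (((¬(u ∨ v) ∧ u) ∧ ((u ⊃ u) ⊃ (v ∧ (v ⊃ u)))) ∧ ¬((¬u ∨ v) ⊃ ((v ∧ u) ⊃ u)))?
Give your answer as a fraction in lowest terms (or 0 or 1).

v ∧ u = 3/5 ∧ 4/5 = 3/5
v ⊃ (v ∧ u) = 3/5 ⊃ 3/5 = 1
u ∧ (v ⊃ (v ∧ u)) = 4/5 ∧ 1 = 4/5
v ⊃ u = 3/5 ⊃ 4/5 = 1
(v ⊃ u) ∧ v = 1 ∧ 3/5 = 3/5
u ∨ v = 4/5 ∨ 3/5 = 4/5
(u ∨ v) ⊃ u = 4/5 ⊃ 4/5 = 1
((v ⊃ u) ∧ v) ∧ ((u ∨ v) ⊃ u) = 3/5 ∧ 1 = 3/5
(u ∧ (v ⊃ (v ∧ u))) ∨ (((v ⊃ u) ∧ v) ∧ ((u ∨ v) ⊃ u)) = 4/5 ∨ 3/5 = 4/5
¬((u ∧ (v ⊃ (v ∧ u))) ∨ (((v ⊃ u) ∧ v) ∧ ((u ∨ v) ⊃ u))) = ¬4/5 = 1/5
u ∨ v = 4/5 ∨ 3/5 = 4/5
¬(u ∨ v) = ¬4/5 = 1/5
¬(u ∨ v) ∧ u = 1/5 ∧ 4/5 = 1/5
u ⊃ u = 4/5 ⊃ 4/5 = 1
v ⊃ u = 3/5 ⊃ 4/5 = 1
v ∧ (v ⊃ u) = 3/5 ∧ 1 = 3/5
(u ⊃ u) ⊃ (v ∧ (v ⊃ u)) = 1 ⊃ 3/5 = 3/5
(¬(u ∨ v) ∧ u) ∧ ((u ⊃ u) ⊃ (v ∧ (v ⊃ u))) = 1/5 ∧ 3/5 = 1/5
¬u = ¬4/5 = 1/5
¬u ∨ v = 1/5 ∨ 3/5 = 3/5
v ∧ u = 3/5 ∧ 4/5 = 3/5
(v ∧ u) ⊃ u = 3/5 ⊃ 4/5 = 1
(¬u ∨ v) ⊃ ((v ∧ u) ⊃ u) = 3/5 ⊃ 1 = 1
¬((¬u ∨ v) ⊃ ((v ∧ u) ⊃ u)) = ¬1 = 0
((¬(u ∨ v) ∧ u) ∧ ((u ⊃ u) ⊃ (v ∧ (v ⊃ u)))) ∧ ¬((¬u ∨ v) ⊃ ((v ∧ u) ⊃ u)) = 1/5 ∧ 0 = 0
¬((u ∧ (v ⊃ (v ∧ u))) ∨ (((v ⊃ u) ∧ v) ∧ ((u ∨ v) ⊃ u))) ∨ (((¬(u ∨ v) ∧ u) ∧ ((u ⊃ u) ⊃ (v ∧ (v ⊃ u)))) ∧ ¬((¬u ∨ v) ⊃ ((v ∧ u) ⊃ u))) = 1/5 ∨ 0 = 1/5

1/5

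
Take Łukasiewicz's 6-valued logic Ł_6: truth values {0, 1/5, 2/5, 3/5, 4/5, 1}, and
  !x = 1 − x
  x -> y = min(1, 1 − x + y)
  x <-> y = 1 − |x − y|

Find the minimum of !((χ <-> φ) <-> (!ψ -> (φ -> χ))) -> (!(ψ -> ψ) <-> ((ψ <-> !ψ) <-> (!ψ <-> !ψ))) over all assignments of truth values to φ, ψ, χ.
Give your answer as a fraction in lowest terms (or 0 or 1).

Take φ = 0, ψ = 2/5, χ = 1:
χ <-> φ = 1 <-> 0 = 0
!ψ = !2/5 = 3/5
φ -> χ = 0 -> 1 = 1
!ψ -> (φ -> χ) = 3/5 -> 1 = 1
(χ <-> φ) <-> (!ψ -> (φ -> χ)) = 0 <-> 1 = 0
!((χ <-> φ) <-> (!ψ -> (φ -> χ))) = !0 = 1
ψ -> ψ = 2/5 -> 2/5 = 1
!(ψ -> ψ) = !1 = 0
!ψ = !2/5 = 3/5
ψ <-> !ψ = 2/5 <-> 3/5 = 4/5
!ψ = !2/5 = 3/5
!ψ = !2/5 = 3/5
!ψ <-> !ψ = 3/5 <-> 3/5 = 1
(ψ <-> !ψ) <-> (!ψ <-> !ψ) = 4/5 <-> 1 = 4/5
!(ψ -> ψ) <-> ((ψ <-> !ψ) <-> (!ψ <-> !ψ)) = 0 <-> 4/5 = 1/5
!((χ <-> φ) <-> (!ψ -> (φ -> χ))) -> (!(ψ -> ψ) <-> ((ψ <-> !ψ) <-> (!ψ <-> !ψ))) = 1 -> 1/5 = 1/5
No assignment yields a value below 1/5, so this is the minimum.

1/5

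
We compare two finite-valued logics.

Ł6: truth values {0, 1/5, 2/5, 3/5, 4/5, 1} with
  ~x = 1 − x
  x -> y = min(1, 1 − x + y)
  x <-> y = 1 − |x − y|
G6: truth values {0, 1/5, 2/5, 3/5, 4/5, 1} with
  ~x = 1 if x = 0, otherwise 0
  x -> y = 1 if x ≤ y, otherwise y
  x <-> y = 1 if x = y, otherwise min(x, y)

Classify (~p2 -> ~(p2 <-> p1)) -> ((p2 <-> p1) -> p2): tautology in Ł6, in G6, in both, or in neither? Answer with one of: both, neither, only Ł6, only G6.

In Ł6: every assignment gives 1 — tautology.
In G6: at p1 = 1/5, p2 = 1/5 the value is 1/5 — not a tautology.

only Ł6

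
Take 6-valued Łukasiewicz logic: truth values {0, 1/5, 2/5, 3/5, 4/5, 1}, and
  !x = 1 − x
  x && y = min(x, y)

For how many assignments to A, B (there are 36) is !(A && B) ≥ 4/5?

value 1: 11 assignments (counts)
value 4/5: 9 assignments (counts)
value 3/5: 7 assignments
value 2/5: 5 assignments
value 1/5: 3 assignments
value 0: 1 assignment
So 20 of the 36 assignments meet the threshold.

20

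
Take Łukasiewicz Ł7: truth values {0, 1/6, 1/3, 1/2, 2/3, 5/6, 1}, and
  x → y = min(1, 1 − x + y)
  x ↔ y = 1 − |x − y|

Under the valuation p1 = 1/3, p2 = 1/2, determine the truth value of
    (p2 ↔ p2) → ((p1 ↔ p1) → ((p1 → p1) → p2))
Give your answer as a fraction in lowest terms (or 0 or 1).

1/2

p2 ↔ p2 = 1/2 ↔ 1/2 = 1
p1 ↔ p1 = 1/3 ↔ 1/3 = 1
p1 → p1 = 1/3 → 1/3 = 1
(p1 → p1) → p2 = 1 → 1/2 = 1/2
(p1 ↔ p1) → ((p1 → p1) → p2) = 1 → 1/2 = 1/2
(p2 ↔ p2) → ((p1 ↔ p1) → ((p1 → p1) → p2)) = 1 → 1/2 = 1/2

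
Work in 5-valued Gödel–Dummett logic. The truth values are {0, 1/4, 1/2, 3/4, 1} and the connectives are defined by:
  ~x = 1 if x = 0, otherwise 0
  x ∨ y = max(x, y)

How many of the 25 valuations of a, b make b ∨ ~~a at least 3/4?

value 1: 21 assignments (counts)
value 3/4: 1 assignment (counts)
value 1/2: 1 assignment
value 1/4: 1 assignment
value 0: 1 assignment
So 22 of the 25 assignments meet the threshold.

22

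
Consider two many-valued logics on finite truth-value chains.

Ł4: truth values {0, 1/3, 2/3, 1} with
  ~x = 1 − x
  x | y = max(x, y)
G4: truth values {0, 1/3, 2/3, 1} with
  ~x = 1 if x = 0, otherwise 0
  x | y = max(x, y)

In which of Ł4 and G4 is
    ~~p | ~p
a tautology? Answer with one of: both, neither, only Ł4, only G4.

only G4

In Ł4: at p = 1/3 the value is 2/3 — not a tautology.
In G4: every assignment gives 1 — tautology.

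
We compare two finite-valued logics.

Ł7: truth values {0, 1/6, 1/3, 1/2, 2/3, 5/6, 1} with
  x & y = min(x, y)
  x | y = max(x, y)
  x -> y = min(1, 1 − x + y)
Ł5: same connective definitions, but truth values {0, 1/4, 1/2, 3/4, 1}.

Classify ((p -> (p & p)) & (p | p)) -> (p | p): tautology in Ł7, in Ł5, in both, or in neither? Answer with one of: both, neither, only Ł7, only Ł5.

both

In Ł7: every assignment gives 1 — tautology.
In Ł5: every assignment gives 1 — tautology.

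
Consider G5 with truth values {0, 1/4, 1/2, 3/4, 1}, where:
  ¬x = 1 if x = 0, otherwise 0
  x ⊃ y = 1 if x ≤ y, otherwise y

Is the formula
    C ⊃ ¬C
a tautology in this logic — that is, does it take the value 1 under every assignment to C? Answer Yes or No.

No

Counterexample: take C = 1/4.
¬C = ¬1/4 = 0
C ⊃ ¬C = 1/4 ⊃ 0 = 0
This gives 0 ≠ 1.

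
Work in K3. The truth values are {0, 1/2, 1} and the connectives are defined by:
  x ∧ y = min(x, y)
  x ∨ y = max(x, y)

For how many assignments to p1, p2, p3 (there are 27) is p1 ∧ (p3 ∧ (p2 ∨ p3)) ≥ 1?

3

value 1: 3 assignments (counts)
value 1/2: 9 assignments
value 0: 15 assignments
So 3 of the 27 assignments meet the threshold.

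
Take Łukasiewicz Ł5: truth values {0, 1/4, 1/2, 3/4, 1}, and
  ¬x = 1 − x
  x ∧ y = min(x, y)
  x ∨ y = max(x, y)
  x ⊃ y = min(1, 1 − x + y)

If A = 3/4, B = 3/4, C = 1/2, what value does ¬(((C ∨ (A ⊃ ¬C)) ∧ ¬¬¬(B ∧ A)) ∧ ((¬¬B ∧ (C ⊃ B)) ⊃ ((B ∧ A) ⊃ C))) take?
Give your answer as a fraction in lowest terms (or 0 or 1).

¬C = ¬1/2 = 1/2
A ⊃ ¬C = 3/4 ⊃ 1/2 = 3/4
C ∨ (A ⊃ ¬C) = 1/2 ∨ 3/4 = 3/4
B ∧ A = 3/4 ∧ 3/4 = 3/4
¬(B ∧ A) = ¬3/4 = 1/4
¬¬(B ∧ A) = ¬1/4 = 3/4
¬¬¬(B ∧ A) = ¬3/4 = 1/4
(C ∨ (A ⊃ ¬C)) ∧ ¬¬¬(B ∧ A) = 3/4 ∧ 1/4 = 1/4
¬B = ¬3/4 = 1/4
¬¬B = ¬1/4 = 3/4
C ⊃ B = 1/2 ⊃ 3/4 = 1
¬¬B ∧ (C ⊃ B) = 3/4 ∧ 1 = 3/4
B ∧ A = 3/4 ∧ 3/4 = 3/4
(B ∧ A) ⊃ C = 3/4 ⊃ 1/2 = 3/4
(¬¬B ∧ (C ⊃ B)) ⊃ ((B ∧ A) ⊃ C) = 3/4 ⊃ 3/4 = 1
((C ∨ (A ⊃ ¬C)) ∧ ¬¬¬(B ∧ A)) ∧ ((¬¬B ∧ (C ⊃ B)) ⊃ ((B ∧ A) ⊃ C)) = 1/4 ∧ 1 = 1/4
¬(((C ∨ (A ⊃ ¬C)) ∧ ¬¬¬(B ∧ A)) ∧ ((¬¬B ∧ (C ⊃ B)) ⊃ ((B ∧ A) ⊃ C))) = ¬1/4 = 3/4

3/4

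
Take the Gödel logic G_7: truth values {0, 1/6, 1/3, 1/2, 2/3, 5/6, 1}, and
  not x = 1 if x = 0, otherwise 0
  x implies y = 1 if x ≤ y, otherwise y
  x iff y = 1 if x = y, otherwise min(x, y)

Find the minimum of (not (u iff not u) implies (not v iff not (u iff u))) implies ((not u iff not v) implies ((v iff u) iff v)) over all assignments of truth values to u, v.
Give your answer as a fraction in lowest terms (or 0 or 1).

Take u = 1/6, v = 1/6:
not u = not 1/6 = 0
u iff not u = 1/6 iff 0 = 0
not (u iff not u) = not 0 = 1
not v = not 1/6 = 0
u iff u = 1/6 iff 1/6 = 1
not (u iff u) = not 1 = 0
not v iff not (u iff u) = 0 iff 0 = 1
not (u iff not u) implies (not v iff not (u iff u)) = 1 implies 1 = 1
not u = not 1/6 = 0
not v = not 1/6 = 0
not u iff not v = 0 iff 0 = 1
v iff u = 1/6 iff 1/6 = 1
(v iff u) iff v = 1 iff 1/6 = 1/6
(not u iff not v) implies ((v iff u) iff v) = 1 implies 1/6 = 1/6
(not (u iff not u) implies (not v iff not (u iff u))) implies ((not u iff not v) implies ((v iff u) iff v)) = 1 implies 1/6 = 1/6
No assignment yields a value below 1/6, so this is the minimum.

1/6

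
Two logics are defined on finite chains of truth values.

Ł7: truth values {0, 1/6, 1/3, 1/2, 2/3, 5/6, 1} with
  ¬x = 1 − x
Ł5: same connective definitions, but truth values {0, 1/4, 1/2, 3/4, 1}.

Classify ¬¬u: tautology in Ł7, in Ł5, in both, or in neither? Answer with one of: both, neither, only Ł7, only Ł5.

neither

In Ł7: at u = 0 the value is 0 — not a tautology.
In Ł5: at u = 0 the value is 0 — not a tautology.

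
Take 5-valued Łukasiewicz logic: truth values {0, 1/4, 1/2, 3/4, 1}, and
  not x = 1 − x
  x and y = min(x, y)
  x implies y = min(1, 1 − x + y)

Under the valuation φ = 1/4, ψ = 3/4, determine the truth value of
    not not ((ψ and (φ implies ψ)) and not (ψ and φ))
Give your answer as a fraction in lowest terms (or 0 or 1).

φ implies ψ = 1/4 implies 3/4 = 1
ψ and (φ implies ψ) = 3/4 and 1 = 3/4
ψ and φ = 3/4 and 1/4 = 1/4
not (ψ and φ) = not 1/4 = 3/4
(ψ and (φ implies ψ)) and not (ψ and φ) = 3/4 and 3/4 = 3/4
not ((ψ and (φ implies ψ)) and not (ψ and φ)) = not 3/4 = 1/4
not not ((ψ and (φ implies ψ)) and not (ψ and φ)) = not 1/4 = 3/4

3/4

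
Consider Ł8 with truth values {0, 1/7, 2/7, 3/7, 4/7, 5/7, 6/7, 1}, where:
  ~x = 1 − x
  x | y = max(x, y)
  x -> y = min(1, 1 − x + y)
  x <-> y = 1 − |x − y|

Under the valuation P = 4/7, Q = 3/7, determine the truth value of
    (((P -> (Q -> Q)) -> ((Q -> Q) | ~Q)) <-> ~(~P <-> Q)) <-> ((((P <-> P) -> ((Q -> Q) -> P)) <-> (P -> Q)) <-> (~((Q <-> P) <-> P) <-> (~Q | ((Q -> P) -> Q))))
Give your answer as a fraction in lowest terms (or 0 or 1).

0

Q -> Q = 3/7 -> 3/7 = 1
P -> (Q -> Q) = 4/7 -> 1 = 1
Q -> Q = 3/7 -> 3/7 = 1
~Q = ~3/7 = 4/7
(Q -> Q) | ~Q = 1 | 4/7 = 1
(P -> (Q -> Q)) -> ((Q -> Q) | ~Q) = 1 -> 1 = 1
~P = ~4/7 = 3/7
~P <-> Q = 3/7 <-> 3/7 = 1
~(~P <-> Q) = ~1 = 0
((P -> (Q -> Q)) -> ((Q -> Q) | ~Q)) <-> ~(~P <-> Q) = 1 <-> 0 = 0
P <-> P = 4/7 <-> 4/7 = 1
Q -> Q = 3/7 -> 3/7 = 1
(Q -> Q) -> P = 1 -> 4/7 = 4/7
(P <-> P) -> ((Q -> Q) -> P) = 1 -> 4/7 = 4/7
P -> Q = 4/7 -> 3/7 = 6/7
((P <-> P) -> ((Q -> Q) -> P)) <-> (P -> Q) = 4/7 <-> 6/7 = 5/7
Q <-> P = 3/7 <-> 4/7 = 6/7
(Q <-> P) <-> P = 6/7 <-> 4/7 = 5/7
~((Q <-> P) <-> P) = ~5/7 = 2/7
~Q = ~3/7 = 4/7
Q -> P = 3/7 -> 4/7 = 1
(Q -> P) -> Q = 1 -> 3/7 = 3/7
~Q | ((Q -> P) -> Q) = 4/7 | 3/7 = 4/7
~((Q <-> P) <-> P) <-> (~Q | ((Q -> P) -> Q)) = 2/7 <-> 4/7 = 5/7
(((P <-> P) -> ((Q -> Q) -> P)) <-> (P -> Q)) <-> (~((Q <-> P) <-> P) <-> (~Q | ((Q -> P) -> Q))) = 5/7 <-> 5/7 = 1
(((P -> (Q -> Q)) -> ((Q -> Q) | ~Q)) <-> ~(~P <-> Q)) <-> ((((P <-> P) -> ((Q -> Q) -> P)) <-> (P -> Q)) <-> (~((Q <-> P) <-> P) <-> (~Q | ((Q -> P) -> Q)))) = 0 <-> 1 = 0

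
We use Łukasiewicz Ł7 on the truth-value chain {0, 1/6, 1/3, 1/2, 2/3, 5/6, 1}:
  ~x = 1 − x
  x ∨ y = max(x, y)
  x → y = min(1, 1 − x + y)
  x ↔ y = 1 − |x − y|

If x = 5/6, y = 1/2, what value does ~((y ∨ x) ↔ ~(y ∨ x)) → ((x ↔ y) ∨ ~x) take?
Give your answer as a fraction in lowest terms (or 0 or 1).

1

y ∨ x = 1/2 ∨ 5/6 = 5/6
y ∨ x = 1/2 ∨ 5/6 = 5/6
~(y ∨ x) = ~5/6 = 1/6
(y ∨ x) ↔ ~(y ∨ x) = 5/6 ↔ 1/6 = 1/3
~((y ∨ x) ↔ ~(y ∨ x)) = ~1/3 = 2/3
x ↔ y = 5/6 ↔ 1/2 = 2/3
~x = ~5/6 = 1/6
(x ↔ y) ∨ ~x = 2/3 ∨ 1/6 = 2/3
~((y ∨ x) ↔ ~(y ∨ x)) → ((x ↔ y) ∨ ~x) = 2/3 → 2/3 = 1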